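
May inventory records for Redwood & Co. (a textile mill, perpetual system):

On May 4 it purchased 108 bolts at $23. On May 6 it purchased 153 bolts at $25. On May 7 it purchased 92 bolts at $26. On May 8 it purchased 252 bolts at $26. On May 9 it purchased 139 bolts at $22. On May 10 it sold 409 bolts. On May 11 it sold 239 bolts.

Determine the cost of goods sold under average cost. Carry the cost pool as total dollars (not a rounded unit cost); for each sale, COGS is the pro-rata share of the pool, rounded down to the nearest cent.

After May 4: 108 on hand, pool $2,484.00 (≈ $23.0000 each)
After May 6: 261 on hand, pool $6,309.00 (≈ $24.1724 each)
After May 7: 353 on hand, pool $8,701.00 (≈ $24.6487 each)
After May 8: 605 on hand, pool $15,253.00 (≈ $25.2116 each)
After May 9: 744 on hand, pool $18,311.00 (≈ $24.6116 each)
May 10, sell 409: 409/744 × $18,311.00 → $10,066.12
May 11, sell 239: 239/335 × $8,244.88 → $5,882.16
Total COGS = $10,066.12 + $5,882.16 = $15,948.28
Ending inventory (cost pool remaining) = $2,362.72

COGS = $15,948.28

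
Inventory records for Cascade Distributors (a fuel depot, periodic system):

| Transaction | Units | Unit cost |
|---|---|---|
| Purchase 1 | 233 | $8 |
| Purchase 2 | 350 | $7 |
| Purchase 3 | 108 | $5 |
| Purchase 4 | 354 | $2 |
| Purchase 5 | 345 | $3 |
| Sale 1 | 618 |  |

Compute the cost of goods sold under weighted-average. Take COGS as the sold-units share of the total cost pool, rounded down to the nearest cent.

COGS = $2,933.05

Sale 1, sell 618: 618/1390 × $6,597.00 → $2,933.05
Ending inventory (cost pool remaining) = $3,663.95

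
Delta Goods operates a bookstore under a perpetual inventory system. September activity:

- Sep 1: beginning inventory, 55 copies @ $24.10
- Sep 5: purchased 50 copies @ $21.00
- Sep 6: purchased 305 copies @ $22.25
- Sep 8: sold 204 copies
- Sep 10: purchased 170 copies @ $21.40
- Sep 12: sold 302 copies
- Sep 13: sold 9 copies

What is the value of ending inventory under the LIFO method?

Ending inventory = $1,535.50

Sep 8, 204 sold [LIFO — newest first]: 204 @ $22.25 = $4,539.00
Sep 12, 302 sold [LIFO — newest first]: 170 @ $21.40 + 101 @ $22.25 + 31 @ $21.00 = $6,536.25
Sep 13, 9 sold [LIFO — newest first]: 9 @ $21.00 = $189.00
Total COGS = $4,539.00 + $6,536.25 + $189.00 = $11,264.25
Ending inventory: 55 @ $24.10 + 10 @ $21.00 = $1,535.50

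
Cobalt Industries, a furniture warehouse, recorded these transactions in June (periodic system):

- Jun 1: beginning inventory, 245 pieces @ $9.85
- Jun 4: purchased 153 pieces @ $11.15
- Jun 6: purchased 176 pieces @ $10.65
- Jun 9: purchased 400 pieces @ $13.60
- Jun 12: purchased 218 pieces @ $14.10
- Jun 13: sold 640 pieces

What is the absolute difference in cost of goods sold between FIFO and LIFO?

$1,856.90

FIFO COGS: 245 @ $9.85 + 153 @ $11.15 + 176 @ $10.65 + 66 @ $13.60 = $6,891.20
LIFO COGS: 218 @ $14.10 + 400 @ $13.60 + 22 @ $10.65 = $8,748.10
Difference = |$6,891.20 − $8,748.10| = $1,856.90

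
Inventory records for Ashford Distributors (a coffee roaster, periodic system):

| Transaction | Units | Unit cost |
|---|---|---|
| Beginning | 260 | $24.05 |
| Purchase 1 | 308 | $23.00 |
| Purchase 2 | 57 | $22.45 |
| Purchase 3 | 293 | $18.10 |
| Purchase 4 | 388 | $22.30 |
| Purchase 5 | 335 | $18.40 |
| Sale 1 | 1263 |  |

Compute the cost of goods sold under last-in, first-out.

COGS = $25,769.35

Sale 1 (1263) [LIFO — newest first]: 335 @ $18.40 + 388 @ $22.30 + 293 @ $18.10 + 57 @ $22.45 + 190 @ $23.00 = $25,769.35
Ending inventory: 260 @ $24.05 + 118 @ $23.00 = $8,967.00
Check: goods available $34,736.35 = COGS $25,769.35 + ending $8,967.00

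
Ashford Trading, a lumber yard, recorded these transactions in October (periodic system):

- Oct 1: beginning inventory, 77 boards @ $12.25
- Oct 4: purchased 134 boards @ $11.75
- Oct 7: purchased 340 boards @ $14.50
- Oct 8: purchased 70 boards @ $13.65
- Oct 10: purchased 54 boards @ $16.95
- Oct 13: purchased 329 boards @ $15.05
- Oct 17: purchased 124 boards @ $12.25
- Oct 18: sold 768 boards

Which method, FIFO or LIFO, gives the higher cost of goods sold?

LIFO

FIFO COGS: 77 @ $12.25 + 134 @ $11.75 + 340 @ $14.50 + 70 @ $13.65 + 54 @ $16.95 + 93 @ $15.05 = $10,718.20
LIFO COGS: 124 @ $12.25 + 329 @ $15.05 + 54 @ $16.95 + 70 @ $13.65 + 191 @ $14.50 = $11,110.75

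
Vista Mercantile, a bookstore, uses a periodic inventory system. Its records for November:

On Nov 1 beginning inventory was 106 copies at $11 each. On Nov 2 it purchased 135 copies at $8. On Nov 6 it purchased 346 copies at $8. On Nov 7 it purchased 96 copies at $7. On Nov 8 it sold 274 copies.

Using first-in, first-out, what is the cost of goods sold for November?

COGS = $2,510

Nov 8, 274 sold [FIFO — oldest first]: 106 @ $11 + 135 @ $8 + 33 @ $8 = $2,510
Ending inventory: 313 @ $8 + 96 @ $7 = $3,176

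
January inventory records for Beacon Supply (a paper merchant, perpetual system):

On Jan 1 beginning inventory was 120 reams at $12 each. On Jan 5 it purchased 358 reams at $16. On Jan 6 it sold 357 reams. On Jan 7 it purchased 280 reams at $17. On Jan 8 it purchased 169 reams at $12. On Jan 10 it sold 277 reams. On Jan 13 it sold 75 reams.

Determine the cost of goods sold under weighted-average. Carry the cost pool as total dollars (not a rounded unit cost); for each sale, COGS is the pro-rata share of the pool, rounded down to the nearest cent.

COGS = $10,665.91

After Jan 1: 120 on hand, pool $1,440.00 (≈ $12.0000 each)
After Jan 5: 478 on hand, pool $7,168.00 (≈ $14.9958 each)
Jan 6, sell 357: 357/478 × $7,168.00 → $5,353.50
After Jan 7: 401 on hand, pool $6,574.50 (≈ $16.3953 each)
After Jan 8: 570 on hand, pool $8,602.50 (≈ $15.0921 each)
Jan 10, sell 277: 277/570 × $8,602.50 → $4,180.51
Jan 13, sell 75: 75/293 × $4,421.99 → $1,131.90
Total COGS = $5,353.50 + $4,180.51 + $1,131.90 = $10,665.91
Ending inventory (cost pool remaining) = $3,290.09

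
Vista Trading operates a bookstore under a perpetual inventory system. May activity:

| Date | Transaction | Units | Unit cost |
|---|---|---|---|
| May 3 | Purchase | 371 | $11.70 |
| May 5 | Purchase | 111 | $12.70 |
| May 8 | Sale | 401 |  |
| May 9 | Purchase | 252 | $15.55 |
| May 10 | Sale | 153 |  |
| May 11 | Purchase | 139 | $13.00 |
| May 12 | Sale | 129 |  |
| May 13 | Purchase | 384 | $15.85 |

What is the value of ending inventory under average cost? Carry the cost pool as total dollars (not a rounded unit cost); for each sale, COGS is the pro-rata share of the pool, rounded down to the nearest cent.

Ending inventory = $8,735.40

After May 3: 371 on hand, pool $4,340.70 (≈ $11.7000 each)
After May 5: 482 on hand, pool $5,750.40 (≈ $11.9303 each)
May 8, sell 401: 401/482 × $5,750.40 → $4,784.04
After May 9: 333 on hand, pool $4,884.96 (≈ $14.6695 each)
May 10, sell 153: 153/333 × $4,884.96 → $2,244.44
After May 11: 319 on hand, pool $4,447.52 (≈ $13.9421 each)
May 12, sell 129: 129/319 × $4,447.52 → $1,798.52
After May 13: 574 on hand, pool $8,735.40 (≈ $15.2185 each)
Total COGS = $4,784.04 + $2,244.44 + $1,798.52 = $8,827.00
Ending inventory (cost pool remaining) = $8,735.40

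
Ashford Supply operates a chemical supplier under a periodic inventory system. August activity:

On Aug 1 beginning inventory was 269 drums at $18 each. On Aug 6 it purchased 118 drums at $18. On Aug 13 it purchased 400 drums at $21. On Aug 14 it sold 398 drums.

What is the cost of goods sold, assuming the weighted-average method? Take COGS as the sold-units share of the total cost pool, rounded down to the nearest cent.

COGS = $7,770.86

Aug 14, sell 398: 398/787 × $15,366.00 → $7,770.86
Ending inventory (cost pool remaining) = $7,595.14
Check: goods available $15,366.00 = COGS $7,770.86 + ending $7,595.14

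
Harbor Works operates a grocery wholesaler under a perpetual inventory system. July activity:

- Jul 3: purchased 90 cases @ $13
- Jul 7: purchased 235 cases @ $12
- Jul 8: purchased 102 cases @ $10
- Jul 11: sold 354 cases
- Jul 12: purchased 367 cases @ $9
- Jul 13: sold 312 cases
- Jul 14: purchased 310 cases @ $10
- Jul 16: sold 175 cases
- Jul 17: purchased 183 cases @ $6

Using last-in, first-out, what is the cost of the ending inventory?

Ending inventory = $3,892

Jul 11, 354 sold [LIFO — newest first]: 102 @ $10 + 235 @ $12 + 17 @ $13 = $4,061
Jul 13, 312 sold [LIFO — newest first]: 312 @ $9 = $2,808
Jul 16, 175 sold [LIFO — newest first]: 175 @ $10 = $1,750
Total COGS = $4,061 + $2,808 + $1,750 = $8,619
Ending inventory: 73 @ $13 + 55 @ $9 + 135 @ $10 + 183 @ $6 = $3,892
Check: goods available $12,511 = COGS $8,619 + ending $3,892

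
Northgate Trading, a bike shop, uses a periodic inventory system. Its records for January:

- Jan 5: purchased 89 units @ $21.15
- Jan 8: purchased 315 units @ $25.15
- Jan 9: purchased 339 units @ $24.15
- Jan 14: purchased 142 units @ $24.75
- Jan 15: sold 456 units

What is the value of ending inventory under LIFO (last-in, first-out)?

Ending inventory = $10,408.35

Jan 15, 456 sold [LIFO — newest first]: 142 @ $24.75 + 314 @ $24.15 = $11,097.60
Ending inventory: 89 @ $21.15 + 315 @ $25.15 + 25 @ $24.15 = $10,408.35
Check: goods available $21,505.95 = COGS $11,097.60 + ending $10,408.35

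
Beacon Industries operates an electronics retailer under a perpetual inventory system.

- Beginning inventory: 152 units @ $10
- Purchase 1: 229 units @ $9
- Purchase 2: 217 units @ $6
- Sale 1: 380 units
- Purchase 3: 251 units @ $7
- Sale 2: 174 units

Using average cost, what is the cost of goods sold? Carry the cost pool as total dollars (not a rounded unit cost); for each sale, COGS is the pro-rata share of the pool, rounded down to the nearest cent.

After Beginning: 152 on hand, pool $1,520.00 (≈ $10.0000 each)
After Purchase 1: 381 on hand, pool $3,581.00 (≈ $9.3990 each)
After Purchase 2: 598 on hand, pool $4,883.00 (≈ $8.1656 each)
Sale 1, sell 380: 380/598 × $4,883.00 → $3,102.90
After Purchase 3: 469 on hand, pool $3,537.10 (≈ $7.5418 each)
Sale 2, sell 174: 174/469 × $3,537.10 → $1,312.27
Total COGS = $3,102.90 + $1,312.27 = $4,415.17
Ending inventory (cost pool remaining) = $2,224.83
Check: goods available $6,640.00 = COGS $4,415.17 + ending $2,224.83

COGS = $4,415.17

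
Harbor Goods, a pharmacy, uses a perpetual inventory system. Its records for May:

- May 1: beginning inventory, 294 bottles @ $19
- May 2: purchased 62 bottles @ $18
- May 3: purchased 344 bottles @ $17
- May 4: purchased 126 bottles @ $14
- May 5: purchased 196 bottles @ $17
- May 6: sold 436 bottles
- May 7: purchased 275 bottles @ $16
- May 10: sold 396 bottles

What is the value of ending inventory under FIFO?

May 6, 436 sold [FIFO — oldest first]: 294 @ $19 + 62 @ $18 + 80 @ $17 = $8,062
May 10, 396 sold [FIFO — oldest first]: 264 @ $17 + 126 @ $14 + 6 @ $17 = $6,354
Total COGS = $8,062 + $6,354 = $14,416
Ending inventory: 190 @ $17 + 275 @ $16 = $7,630

Ending inventory = $7,630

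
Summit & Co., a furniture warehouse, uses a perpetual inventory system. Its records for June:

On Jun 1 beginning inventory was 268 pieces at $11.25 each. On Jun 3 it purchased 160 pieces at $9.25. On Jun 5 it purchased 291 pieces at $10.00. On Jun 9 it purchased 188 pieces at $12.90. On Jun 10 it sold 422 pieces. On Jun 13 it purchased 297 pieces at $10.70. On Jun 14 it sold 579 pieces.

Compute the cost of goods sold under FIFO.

COGS = $10,836.00

Jun 10, 422 sold [FIFO — oldest first]: 268 @ $11.25 + 154 @ $9.25 = $4,439.50
Jun 14, 579 sold [FIFO — oldest first]: 6 @ $9.25 + 291 @ $10.00 + 188 @ $12.90 + 94 @ $10.70 = $6,396.50
Total COGS = $4,439.50 + $6,396.50 = $10,836.00
Ending inventory: 203 @ $10.70 = $2,172.10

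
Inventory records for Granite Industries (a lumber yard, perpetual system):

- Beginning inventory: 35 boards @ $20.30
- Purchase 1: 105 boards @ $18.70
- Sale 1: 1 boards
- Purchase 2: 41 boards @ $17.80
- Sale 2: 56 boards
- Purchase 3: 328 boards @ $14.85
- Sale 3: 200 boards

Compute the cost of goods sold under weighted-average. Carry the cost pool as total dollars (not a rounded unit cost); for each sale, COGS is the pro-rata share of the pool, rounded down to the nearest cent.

COGS = $4,259.05

After Beginning: 35 on hand, pool $710.50 (≈ $20.3000 each)
After Purchase 1: 140 on hand, pool $2,674.00 (≈ $19.1000 each)
Sale 1, sell 1: 1/140 × $2,674.00 → $19.10
After Purchase 2: 180 on hand, pool $3,384.70 (≈ $18.8039 each)
Sale 2, sell 56: 56/180 × $3,384.70 → $1,053.01
After Purchase 3: 452 on hand, pool $7,202.49 (≈ $15.9347 each)
Sale 3, sell 200: 200/452 × $7,202.49 → $3,186.94
Total COGS = $19.10 + $1,053.01 + $3,186.94 = $4,259.05
Ending inventory (cost pool remaining) = $4,015.55
Check: goods available $8,274.60 = COGS $4,259.05 + ending $4,015.55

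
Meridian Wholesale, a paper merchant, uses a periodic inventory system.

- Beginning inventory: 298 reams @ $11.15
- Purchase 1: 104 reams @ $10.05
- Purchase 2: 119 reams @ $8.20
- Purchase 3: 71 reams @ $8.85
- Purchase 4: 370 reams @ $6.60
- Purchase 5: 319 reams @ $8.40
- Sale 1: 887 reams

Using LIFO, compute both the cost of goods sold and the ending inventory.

Sale 1 (887) [LIFO — newest first]: 319 @ $8.40 + 370 @ $6.60 + 71 @ $8.85 + 119 @ $8.20 + 8 @ $10.05 = $6,806.15
Ending inventory: 298 @ $11.15 + 96 @ $10.05 = $4,287.50

COGS = $6,806.15; ending inventory = $4,287.50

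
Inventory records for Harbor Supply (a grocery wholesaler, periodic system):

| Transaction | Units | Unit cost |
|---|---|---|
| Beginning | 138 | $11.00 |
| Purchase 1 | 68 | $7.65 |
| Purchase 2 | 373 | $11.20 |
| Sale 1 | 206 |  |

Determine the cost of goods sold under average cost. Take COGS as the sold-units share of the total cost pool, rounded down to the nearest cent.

Sale 1, sell 206: 206/579 × $6,215.80 → $2,211.49
Ending inventory (cost pool remaining) = $4,004.31

COGS = $2,211.49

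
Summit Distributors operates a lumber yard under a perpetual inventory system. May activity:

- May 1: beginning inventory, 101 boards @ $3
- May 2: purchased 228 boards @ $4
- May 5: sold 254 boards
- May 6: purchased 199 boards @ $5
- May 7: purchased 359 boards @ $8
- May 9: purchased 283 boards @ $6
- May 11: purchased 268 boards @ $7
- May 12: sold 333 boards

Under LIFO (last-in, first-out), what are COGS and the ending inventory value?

May 5, 254 sold [LIFO — newest first]: 228 @ $4 + 26 @ $3 = $990
May 12, 333 sold [LIFO — newest first]: 268 @ $7 + 65 @ $6 = $2,266
Total COGS = $990 + $2,266 = $3,256
Ending inventory: 75 @ $3 + 199 @ $5 + 359 @ $8 + 218 @ $6 = $5,400

COGS = $3,256; ending inventory = $5,400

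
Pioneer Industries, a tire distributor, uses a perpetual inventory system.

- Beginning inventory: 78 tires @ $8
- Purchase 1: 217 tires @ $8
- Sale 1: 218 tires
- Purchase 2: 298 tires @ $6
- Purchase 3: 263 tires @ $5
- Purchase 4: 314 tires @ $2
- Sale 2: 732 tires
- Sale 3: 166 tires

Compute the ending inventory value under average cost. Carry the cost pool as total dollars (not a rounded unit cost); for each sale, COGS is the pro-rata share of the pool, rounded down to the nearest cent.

After Beginning: 78 on hand, pool $624.00 (≈ $8.0000 each)
After Purchase 1: 295 on hand, pool $2,360.00 (≈ $8.0000 each)
Sale 1, sell 218: 218/295 × $2,360.00 → $1,744.00
After Purchase 2: 375 on hand, pool $2,404.00 (≈ $6.4107 each)
After Purchase 3: 638 on hand, pool $3,719.00 (≈ $5.8292 each)
After Purchase 4: 952 on hand, pool $4,347.00 (≈ $4.5662 each)
Sale 2, sell 732: 732/952 × $4,347.00 → $3,342.44
Sale 3, sell 166: 166/220 × $1,004.56 → $757.98
Total COGS = $1,744.00 + $3,342.44 + $757.98 = $5,844.42
Ending inventory (cost pool remaining) = $246.58
Check: goods available $6,091.00 = COGS $5,844.42 + ending $246.58

Ending inventory = $246.58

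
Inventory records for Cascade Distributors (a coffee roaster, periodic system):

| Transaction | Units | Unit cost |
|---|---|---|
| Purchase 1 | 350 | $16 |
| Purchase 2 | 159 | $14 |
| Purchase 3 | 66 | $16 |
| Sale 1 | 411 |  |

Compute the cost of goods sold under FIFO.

Sale 1 (411) [FIFO — oldest first]: 350 @ $16 + 61 @ $14 = $6,454
Ending inventory: 98 @ $14 + 66 @ $16 = $2,428
Check: goods available $8,882 = COGS $6,454 + ending $2,428

COGS = $6,454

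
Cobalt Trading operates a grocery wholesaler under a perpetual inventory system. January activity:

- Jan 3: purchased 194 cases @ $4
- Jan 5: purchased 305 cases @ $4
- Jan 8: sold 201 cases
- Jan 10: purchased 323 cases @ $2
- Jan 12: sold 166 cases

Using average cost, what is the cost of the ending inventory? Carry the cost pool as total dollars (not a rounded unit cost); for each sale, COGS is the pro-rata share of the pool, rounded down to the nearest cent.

Ending inventory = $1,346.69

After Jan 3: 194 on hand, pool $776.00 (≈ $4.0000 each)
After Jan 5: 499 on hand, pool $1,996.00 (≈ $4.0000 each)
Jan 8, sell 201: 201/499 × $1,996.00 → $804.00
After Jan 10: 621 on hand, pool $1,838.00 (≈ $2.9597 each)
Jan 12, sell 166: 166/621 × $1,838.00 → $491.31
Total COGS = $804.00 + $491.31 = $1,295.31
Ending inventory (cost pool remaining) = $1,346.69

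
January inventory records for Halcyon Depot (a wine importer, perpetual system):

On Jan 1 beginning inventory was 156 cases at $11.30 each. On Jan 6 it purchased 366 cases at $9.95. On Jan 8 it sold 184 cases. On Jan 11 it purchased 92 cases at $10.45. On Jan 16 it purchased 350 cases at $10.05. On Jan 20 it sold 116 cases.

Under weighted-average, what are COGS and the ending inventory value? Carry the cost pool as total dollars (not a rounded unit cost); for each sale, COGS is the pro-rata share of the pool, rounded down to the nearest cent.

After Jan 1: 156 on hand, pool $1,762.80 (≈ $11.3000 each)
After Jan 6: 522 on hand, pool $5,404.50 (≈ $10.3534 each)
Jan 8, sell 184: 184/522 × $5,404.50 → $1,905.03
After Jan 11: 430 on hand, pool $4,460.87 (≈ $10.3741 each)
After Jan 16: 780 on hand, pool $7,978.37 (≈ $10.2287 each)
Jan 20, sell 116: 116/780 × $7,978.37 → $1,186.52
Total COGS = $1,905.03 + $1,186.52 = $3,091.55
Ending inventory (cost pool remaining) = $6,791.85

COGS = $3,091.55; ending inventory = $6,791.85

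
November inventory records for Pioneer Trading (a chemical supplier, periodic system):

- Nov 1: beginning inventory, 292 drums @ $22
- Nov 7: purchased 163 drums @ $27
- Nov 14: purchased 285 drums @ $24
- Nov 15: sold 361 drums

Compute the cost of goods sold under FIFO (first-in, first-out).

Nov 15, 361 sold [FIFO — oldest first]: 292 @ $22 + 69 @ $27 = $8,287
Ending inventory: 94 @ $27 + 285 @ $24 = $9,378

COGS = $8,287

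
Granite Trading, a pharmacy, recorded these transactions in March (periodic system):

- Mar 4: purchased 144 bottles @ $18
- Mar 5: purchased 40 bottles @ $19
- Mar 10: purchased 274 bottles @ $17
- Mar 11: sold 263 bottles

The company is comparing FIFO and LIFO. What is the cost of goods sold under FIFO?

FIFO COGS: 144 @ $18 + 40 @ $19 + 79 @ $17 = $4,695
LIFO COGS: 263 @ $17 = $4,471

COGS = $4,695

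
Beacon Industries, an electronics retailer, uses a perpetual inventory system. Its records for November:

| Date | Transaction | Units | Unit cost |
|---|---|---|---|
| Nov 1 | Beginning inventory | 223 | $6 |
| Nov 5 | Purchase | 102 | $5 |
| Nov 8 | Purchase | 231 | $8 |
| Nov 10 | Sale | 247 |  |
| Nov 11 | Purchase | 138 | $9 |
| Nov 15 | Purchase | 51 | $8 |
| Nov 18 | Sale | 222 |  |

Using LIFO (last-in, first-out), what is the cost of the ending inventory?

Nov 10, 247 sold [LIFO — newest first]: 231 @ $8 + 16 @ $5 = $1,928
Nov 18, 222 sold [LIFO — newest first]: 51 @ $8 + 138 @ $9 + 33 @ $5 = $1,815
Total COGS = $1,928 + $1,815 = $3,743
Ending inventory: 223 @ $6 + 53 @ $5 = $1,603

Ending inventory = $1,603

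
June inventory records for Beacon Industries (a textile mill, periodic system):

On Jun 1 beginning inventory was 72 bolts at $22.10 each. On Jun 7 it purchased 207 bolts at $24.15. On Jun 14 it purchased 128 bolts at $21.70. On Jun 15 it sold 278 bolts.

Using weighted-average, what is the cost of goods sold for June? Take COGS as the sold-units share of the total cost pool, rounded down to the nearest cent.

COGS = $6,398.67

Jun 15, sell 278: 278/407 × $9,367.85 → $6,398.67
Ending inventory (cost pool remaining) = $2,969.18
Check: goods available $9,367.85 = COGS $6,398.67 + ending $2,969.18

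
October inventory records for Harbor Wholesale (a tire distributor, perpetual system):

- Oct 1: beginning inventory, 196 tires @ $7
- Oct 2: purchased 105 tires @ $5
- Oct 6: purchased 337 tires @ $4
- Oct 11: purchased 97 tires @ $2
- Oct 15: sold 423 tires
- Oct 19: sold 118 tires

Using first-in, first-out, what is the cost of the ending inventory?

Ending inventory = $582

Oct 15, 423 sold [FIFO — oldest first]: 196 @ $7 + 105 @ $5 + 122 @ $4 = $2,385
Oct 19, 118 sold [FIFO — oldest first]: 118 @ $4 = $472
Total COGS = $2,385 + $472 = $2,857
Ending inventory: 97 @ $4 + 97 @ $2 = $582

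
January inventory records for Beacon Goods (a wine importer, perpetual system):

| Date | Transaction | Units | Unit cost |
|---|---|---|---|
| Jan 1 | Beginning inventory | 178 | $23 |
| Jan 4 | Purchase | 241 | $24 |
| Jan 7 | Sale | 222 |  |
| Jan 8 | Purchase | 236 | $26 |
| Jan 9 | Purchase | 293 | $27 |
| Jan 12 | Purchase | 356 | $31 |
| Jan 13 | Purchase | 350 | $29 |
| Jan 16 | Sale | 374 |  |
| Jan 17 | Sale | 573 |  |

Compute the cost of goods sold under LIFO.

Jan 7, 222 sold [LIFO — newest first]: 222 @ $24 = $5,328
Jan 16, 374 sold [LIFO — newest first]: 350 @ $29 + 24 @ $31 = $10,894
Jan 17, 573 sold [LIFO — newest first]: 332 @ $31 + 241 @ $27 = $16,799
Total COGS = $5,328 + $10,894 + $16,799 = $33,021
Ending inventory: 178 @ $23 + 19 @ $24 + 236 @ $26 + 52 @ $27 = $12,090
Check: goods available $45,111 = COGS $33,021 + ending $12,090

COGS = $33,021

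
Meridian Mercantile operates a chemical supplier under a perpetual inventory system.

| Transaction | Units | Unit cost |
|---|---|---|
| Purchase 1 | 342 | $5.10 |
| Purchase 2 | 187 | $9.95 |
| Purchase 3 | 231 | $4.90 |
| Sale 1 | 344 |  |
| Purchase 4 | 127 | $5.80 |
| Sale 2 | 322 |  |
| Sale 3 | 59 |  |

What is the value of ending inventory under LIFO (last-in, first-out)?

Ending inventory = $826.20

Sale 1 (344) [LIFO — newest first]: 231 @ $4.90 + 113 @ $9.95 = $2,256.25
Sale 2 (322) [LIFO — newest first]: 127 @ $5.80 + 74 @ $9.95 + 121 @ $5.10 = $2,090.00
Sale 3 (59) [LIFO — newest first]: 59 @ $5.10 = $300.90
Total COGS = $2,256.25 + $2,090.00 + $300.90 = $4,647.15
Ending inventory: 162 @ $5.10 = $826.20
Check: goods available $5,473.35 = COGS $4,647.15 + ending $826.20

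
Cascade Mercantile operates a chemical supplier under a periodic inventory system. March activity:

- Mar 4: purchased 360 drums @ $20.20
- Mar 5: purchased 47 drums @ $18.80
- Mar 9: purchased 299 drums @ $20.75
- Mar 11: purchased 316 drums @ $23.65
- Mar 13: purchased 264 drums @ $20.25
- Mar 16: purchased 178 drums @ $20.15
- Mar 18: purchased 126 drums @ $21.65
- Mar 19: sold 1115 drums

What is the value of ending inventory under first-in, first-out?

Mar 19, 1115 sold [FIFO — oldest first]: 360 @ $20.20 + 47 @ $18.80 + 299 @ $20.75 + 316 @ $23.65 + 93 @ $20.25 = $23,716.50
Ending inventory: 171 @ $20.25 + 178 @ $20.15 + 126 @ $21.65 = $9,777.35

Ending inventory = $9,777.35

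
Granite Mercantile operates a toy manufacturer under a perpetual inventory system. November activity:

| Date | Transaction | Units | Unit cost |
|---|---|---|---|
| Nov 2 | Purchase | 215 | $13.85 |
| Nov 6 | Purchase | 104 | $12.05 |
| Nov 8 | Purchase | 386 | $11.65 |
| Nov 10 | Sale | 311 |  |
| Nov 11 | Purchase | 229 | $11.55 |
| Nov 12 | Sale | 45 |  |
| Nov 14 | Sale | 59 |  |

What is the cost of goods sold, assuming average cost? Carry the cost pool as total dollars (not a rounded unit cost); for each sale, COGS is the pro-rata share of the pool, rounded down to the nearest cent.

After Nov 2: 215 on hand, pool $2,977.75 (≈ $13.8500 each)
After Nov 6: 319 on hand, pool $4,230.95 (≈ $13.2632 each)
After Nov 8: 705 on hand, pool $8,727.85 (≈ $12.3799 each)
Nov 10, sell 311: 311/705 × $8,727.85 → $3,850.15
After Nov 11: 623 on hand, pool $7,522.65 (≈ $12.0749 each)
Nov 12, sell 45: 45/623 × $7,522.65 → $543.36
Nov 14, sell 59: 59/578 × $6,979.29 → $712.41
Total COGS = $3,850.15 + $543.36 + $712.41 = $5,105.92
Ending inventory (cost pool remaining) = $6,266.88

COGS = $5,105.92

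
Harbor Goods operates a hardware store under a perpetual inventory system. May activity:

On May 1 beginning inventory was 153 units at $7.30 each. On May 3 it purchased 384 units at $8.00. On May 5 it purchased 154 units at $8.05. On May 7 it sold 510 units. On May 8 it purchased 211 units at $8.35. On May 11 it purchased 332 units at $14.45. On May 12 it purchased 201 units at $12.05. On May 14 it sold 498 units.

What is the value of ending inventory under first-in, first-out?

Ending inventory = $5,687.75

May 7, 510 sold [FIFO — oldest first]: 153 @ $7.30 + 357 @ $8.00 = $3,972.90
May 14, 498 sold [FIFO — oldest first]: 27 @ $8.00 + 154 @ $8.05 + 211 @ $8.35 + 106 @ $14.45 = $4,749.25
Total COGS = $3,972.90 + $4,749.25 = $8,722.15
Ending inventory: 226 @ $14.45 + 201 @ $12.05 = $5,687.75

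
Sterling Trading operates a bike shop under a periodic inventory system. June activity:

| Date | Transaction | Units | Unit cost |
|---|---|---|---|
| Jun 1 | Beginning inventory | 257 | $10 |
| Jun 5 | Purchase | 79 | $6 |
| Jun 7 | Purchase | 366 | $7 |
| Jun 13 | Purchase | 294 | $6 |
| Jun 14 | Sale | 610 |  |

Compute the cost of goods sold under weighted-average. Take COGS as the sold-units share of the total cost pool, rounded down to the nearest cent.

COGS = $4,513.75

Jun 14, sell 610: 610/996 × $7,370.00 → $4,513.75
Ending inventory (cost pool remaining) = $2,856.25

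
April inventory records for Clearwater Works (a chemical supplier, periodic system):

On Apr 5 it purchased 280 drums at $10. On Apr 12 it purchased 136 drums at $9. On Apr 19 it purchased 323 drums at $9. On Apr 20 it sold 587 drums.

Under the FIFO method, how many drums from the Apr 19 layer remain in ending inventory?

Apr 20, 587 sold [FIFO — oldest first]: 280 @ $10 + 136 @ $9 + 171 @ $9 = $5,563
Ending inventory: 152 @ $9 = $1,368
Check: goods available $6,931 = COGS $5,563 + ending $1,368

152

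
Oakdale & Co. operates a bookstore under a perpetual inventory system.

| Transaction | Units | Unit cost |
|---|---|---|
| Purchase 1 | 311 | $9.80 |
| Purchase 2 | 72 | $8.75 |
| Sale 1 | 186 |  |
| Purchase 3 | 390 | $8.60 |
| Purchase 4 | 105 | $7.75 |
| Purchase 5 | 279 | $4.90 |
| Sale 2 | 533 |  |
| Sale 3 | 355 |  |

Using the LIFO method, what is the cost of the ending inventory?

Ending inventory = $813.40

Sale 1 (186) [LIFO — newest first]: 72 @ $8.75 + 114 @ $9.80 = $1,747.20
Sale 2 (533) [LIFO — newest first]: 279 @ $4.90 + 105 @ $7.75 + 149 @ $8.60 = $3,462.25
Sale 3 (355) [LIFO — newest first]: 241 @ $8.60 + 114 @ $9.80 = $3,189.80
Total COGS = $1,747.20 + $3,462.25 + $3,189.80 = $8,399.25
Ending inventory: 83 @ $9.80 = $813.40
Check: goods available $9,212.65 = COGS $8,399.25 + ending $813.40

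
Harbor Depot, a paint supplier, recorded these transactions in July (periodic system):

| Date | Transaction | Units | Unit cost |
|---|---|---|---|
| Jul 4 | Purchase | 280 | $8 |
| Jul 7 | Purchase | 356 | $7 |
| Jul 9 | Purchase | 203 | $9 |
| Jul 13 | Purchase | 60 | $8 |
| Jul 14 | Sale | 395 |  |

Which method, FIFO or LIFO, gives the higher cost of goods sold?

FIFO COGS: 280 @ $8 + 115 @ $7 = $3,045
LIFO COGS: 60 @ $8 + 203 @ $9 + 132 @ $7 = $3,231

LIFO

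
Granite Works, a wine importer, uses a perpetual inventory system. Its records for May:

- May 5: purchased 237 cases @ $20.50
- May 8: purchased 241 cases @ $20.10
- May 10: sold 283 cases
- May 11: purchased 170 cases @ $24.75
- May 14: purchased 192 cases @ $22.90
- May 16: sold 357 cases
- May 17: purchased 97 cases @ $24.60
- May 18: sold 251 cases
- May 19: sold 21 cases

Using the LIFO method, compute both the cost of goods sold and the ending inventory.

COGS = $20,180.60; ending inventory = $512.50

May 10, 283 sold [LIFO — newest first]: 241 @ $20.10 + 42 @ $20.50 = $5,705.10
May 16, 357 sold [LIFO — newest first]: 192 @ $22.90 + 165 @ $24.75 = $8,480.55
May 18, 251 sold [LIFO — newest first]: 97 @ $24.60 + 5 @ $24.75 + 149 @ $20.50 = $5,564.45
May 19, 21 sold [LIFO — newest first]: 21 @ $20.50 = $430.50
Total COGS = $5,705.10 + $8,480.55 + $5,564.45 + $430.50 = $20,180.60
Ending inventory: 25 @ $20.50 = $512.50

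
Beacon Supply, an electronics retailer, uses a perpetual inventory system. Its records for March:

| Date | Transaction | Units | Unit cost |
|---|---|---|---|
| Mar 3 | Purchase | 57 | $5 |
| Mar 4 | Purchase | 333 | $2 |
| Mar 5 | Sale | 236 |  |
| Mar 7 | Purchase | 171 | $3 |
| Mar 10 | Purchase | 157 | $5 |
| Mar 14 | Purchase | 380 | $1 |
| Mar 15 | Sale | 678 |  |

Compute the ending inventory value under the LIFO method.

Mar 5, 236 sold [LIFO — newest first]: 236 @ $2 = $472
Mar 15, 678 sold [LIFO — newest first]: 380 @ $1 + 157 @ $5 + 141 @ $3 = $1,588
Total COGS = $472 + $1,588 = $2,060
Ending inventory: 57 @ $5 + 97 @ $2 + 30 @ $3 = $569

Ending inventory = $569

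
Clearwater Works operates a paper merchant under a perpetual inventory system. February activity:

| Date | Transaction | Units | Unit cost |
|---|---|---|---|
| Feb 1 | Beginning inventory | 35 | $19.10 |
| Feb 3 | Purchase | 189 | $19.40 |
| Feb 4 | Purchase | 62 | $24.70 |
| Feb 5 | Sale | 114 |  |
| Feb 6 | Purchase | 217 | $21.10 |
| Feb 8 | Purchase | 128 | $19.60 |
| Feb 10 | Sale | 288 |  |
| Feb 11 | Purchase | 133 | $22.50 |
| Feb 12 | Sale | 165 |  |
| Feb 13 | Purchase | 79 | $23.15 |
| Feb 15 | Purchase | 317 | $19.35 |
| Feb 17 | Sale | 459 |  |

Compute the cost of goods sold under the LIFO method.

Feb 5, 114 sold [LIFO — newest first]: 62 @ $24.70 + 52 @ $19.40 = $2,540.20
Feb 10, 288 sold [LIFO — newest first]: 128 @ $19.60 + 160 @ $21.10 = $5,884.80
Feb 12, 165 sold [LIFO — newest first]: 133 @ $22.50 + 32 @ $21.10 = $3,667.70
Feb 17, 459 sold [LIFO — newest first]: 317 @ $19.35 + 79 @ $23.15 + 25 @ $21.10 + 38 @ $19.40 = $9,227.50
Total COGS = $2,540.20 + $5,884.80 + $3,667.70 + $9,227.50 = $21,320.20
Ending inventory: 35 @ $19.10 + 99 @ $19.40 = $2,589.10
Check: goods available $23,909.30 = COGS $21,320.20 + ending $2,589.10

COGS = $21,320.20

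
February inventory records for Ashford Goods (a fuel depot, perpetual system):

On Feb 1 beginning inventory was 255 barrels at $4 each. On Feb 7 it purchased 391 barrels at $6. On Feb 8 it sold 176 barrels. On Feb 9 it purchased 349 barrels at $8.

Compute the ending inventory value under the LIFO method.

Ending inventory = $5,102

Feb 8, 176 sold [LIFO — newest first]: 176 @ $6 = $1,056
Ending inventory: 255 @ $4 + 215 @ $6 + 349 @ $8 = $5,102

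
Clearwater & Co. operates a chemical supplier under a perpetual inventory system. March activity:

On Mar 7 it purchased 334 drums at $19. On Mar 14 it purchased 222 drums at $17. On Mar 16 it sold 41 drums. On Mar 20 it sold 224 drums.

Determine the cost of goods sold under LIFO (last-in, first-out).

COGS = $4,591

Mar 16, 41 sold [LIFO — newest first]: 41 @ $17 = $697
Mar 20, 224 sold [LIFO — newest first]: 181 @ $17 + 43 @ $19 = $3,894
Total COGS = $697 + $3,894 = $4,591
Ending inventory: 291 @ $19 = $5,529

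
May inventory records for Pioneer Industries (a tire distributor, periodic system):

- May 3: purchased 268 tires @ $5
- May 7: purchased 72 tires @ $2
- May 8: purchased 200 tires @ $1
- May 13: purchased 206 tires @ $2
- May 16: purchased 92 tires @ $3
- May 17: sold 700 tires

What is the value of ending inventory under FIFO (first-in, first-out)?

May 17, 700 sold [FIFO — oldest first]: 268 @ $5 + 72 @ $2 + 200 @ $1 + 160 @ $2 = $2,004
Ending inventory: 46 @ $2 + 92 @ $3 = $368

Ending inventory = $368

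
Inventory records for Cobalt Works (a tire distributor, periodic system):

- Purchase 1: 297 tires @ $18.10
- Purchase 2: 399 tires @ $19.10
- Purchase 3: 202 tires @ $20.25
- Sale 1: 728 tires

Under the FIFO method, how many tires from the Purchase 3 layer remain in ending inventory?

170

Sale 1 (728) [FIFO — oldest first]: 297 @ $18.10 + 399 @ $19.10 + 32 @ $20.25 = $13,644.60
Ending inventory: 170 @ $20.25 = $3,442.50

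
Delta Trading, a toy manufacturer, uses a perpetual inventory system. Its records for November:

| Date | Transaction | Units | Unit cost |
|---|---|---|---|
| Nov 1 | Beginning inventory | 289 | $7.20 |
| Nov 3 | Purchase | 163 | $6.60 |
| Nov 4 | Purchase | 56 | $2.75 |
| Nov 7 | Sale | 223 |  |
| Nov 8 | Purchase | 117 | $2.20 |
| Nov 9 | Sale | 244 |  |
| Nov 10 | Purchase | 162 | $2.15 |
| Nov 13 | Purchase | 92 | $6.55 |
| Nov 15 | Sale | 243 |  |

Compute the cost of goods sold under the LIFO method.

Nov 7, 223 sold [LIFO — newest first]: 56 @ $2.75 + 163 @ $6.60 + 4 @ $7.20 = $1,258.60
Nov 9, 244 sold [LIFO — newest first]: 117 @ $2.20 + 127 @ $7.20 = $1,171.80
Nov 15, 243 sold [LIFO — newest first]: 92 @ $6.55 + 151 @ $2.15 = $927.25
Total COGS = $1,258.60 + $1,171.80 + $927.25 = $3,357.65
Ending inventory: 158 @ $7.20 + 11 @ $2.15 = $1,161.25
Check: goods available $4,518.90 = COGS $3,357.65 + ending $1,161.25

COGS = $3,357.65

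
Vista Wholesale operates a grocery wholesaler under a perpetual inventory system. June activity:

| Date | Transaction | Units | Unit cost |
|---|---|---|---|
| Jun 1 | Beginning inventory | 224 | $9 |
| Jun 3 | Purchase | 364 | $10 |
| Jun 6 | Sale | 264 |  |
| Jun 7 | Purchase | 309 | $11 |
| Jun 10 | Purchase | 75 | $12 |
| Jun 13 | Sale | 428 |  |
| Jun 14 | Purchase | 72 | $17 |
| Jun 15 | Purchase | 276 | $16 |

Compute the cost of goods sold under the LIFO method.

COGS = $7,379

Jun 6, 264 sold [LIFO — newest first]: 264 @ $10 = $2,640
Jun 13, 428 sold [LIFO — newest first]: 75 @ $12 + 309 @ $11 + 44 @ $10 = $4,739
Total COGS = $2,640 + $4,739 = $7,379
Ending inventory: 224 @ $9 + 56 @ $10 + 72 @ $17 + 276 @ $16 = $8,216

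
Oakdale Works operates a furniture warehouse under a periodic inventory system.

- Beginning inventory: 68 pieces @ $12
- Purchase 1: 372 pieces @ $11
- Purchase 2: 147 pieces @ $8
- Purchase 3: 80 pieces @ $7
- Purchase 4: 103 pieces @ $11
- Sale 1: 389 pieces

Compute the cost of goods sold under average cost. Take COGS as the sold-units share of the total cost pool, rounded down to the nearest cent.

Sale 1, sell 389: 389/770 × $7,777.00 → $3,928.90
Ending inventory (cost pool remaining) = $3,848.10

COGS = $3,928.90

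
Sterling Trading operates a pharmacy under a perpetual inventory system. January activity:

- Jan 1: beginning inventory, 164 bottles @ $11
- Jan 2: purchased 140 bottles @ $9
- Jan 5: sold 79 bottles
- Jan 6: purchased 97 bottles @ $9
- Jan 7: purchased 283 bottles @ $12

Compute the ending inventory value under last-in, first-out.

Jan 5, 79 sold [LIFO — newest first]: 79 @ $9 = $711
Ending inventory: 164 @ $11 + 61 @ $9 + 97 @ $9 + 283 @ $12 = $6,622
Check: goods available $7,333 = COGS $711 + ending $6,622

Ending inventory = $6,622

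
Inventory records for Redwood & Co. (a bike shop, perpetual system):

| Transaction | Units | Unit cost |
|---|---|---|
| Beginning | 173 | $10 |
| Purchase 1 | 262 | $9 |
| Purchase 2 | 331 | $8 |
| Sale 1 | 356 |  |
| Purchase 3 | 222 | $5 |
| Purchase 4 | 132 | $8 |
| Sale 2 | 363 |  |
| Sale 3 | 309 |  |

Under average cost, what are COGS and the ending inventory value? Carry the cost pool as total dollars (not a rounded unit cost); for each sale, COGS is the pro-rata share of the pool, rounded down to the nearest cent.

After Beginning: 173 on hand, pool $1,730.00 (≈ $10.0000 each)
After Purchase 1: 435 on hand, pool $4,088.00 (≈ $9.3977 each)
After Purchase 2: 766 on hand, pool $6,736.00 (≈ $8.7937 each)
Sale 1, sell 356: 356/766 × $6,736.00 → $3,130.56
After Purchase 3: 632 on hand, pool $4,715.44 (≈ $7.4611 each)
After Purchase 4: 764 on hand, pool $5,771.44 (≈ $7.5542 each)
Sale 2, sell 363: 363/764 × $5,771.44 → $2,742.18
Sale 3, sell 309: 309/401 × $3,029.26 → $2,334.26
Total COGS = $3,130.56 + $2,742.18 + $2,334.26 = $8,207.00
Ending inventory (cost pool remaining) = $695.00

COGS = $8,207.00; ending inventory = $695.00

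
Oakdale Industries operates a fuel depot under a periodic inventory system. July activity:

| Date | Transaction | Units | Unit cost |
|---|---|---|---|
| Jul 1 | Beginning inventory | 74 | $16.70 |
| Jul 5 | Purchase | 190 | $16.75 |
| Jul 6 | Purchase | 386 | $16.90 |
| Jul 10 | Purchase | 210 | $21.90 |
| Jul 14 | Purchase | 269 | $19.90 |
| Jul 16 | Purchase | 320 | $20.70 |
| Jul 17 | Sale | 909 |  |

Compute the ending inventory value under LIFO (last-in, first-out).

Ending inventory = $9,082.70

Jul 17, 909 sold [LIFO — newest first]: 320 @ $20.70 + 269 @ $19.90 + 210 @ $21.90 + 110 @ $16.90 = $18,435.10
Ending inventory: 74 @ $16.70 + 190 @ $16.75 + 276 @ $16.90 = $9,082.70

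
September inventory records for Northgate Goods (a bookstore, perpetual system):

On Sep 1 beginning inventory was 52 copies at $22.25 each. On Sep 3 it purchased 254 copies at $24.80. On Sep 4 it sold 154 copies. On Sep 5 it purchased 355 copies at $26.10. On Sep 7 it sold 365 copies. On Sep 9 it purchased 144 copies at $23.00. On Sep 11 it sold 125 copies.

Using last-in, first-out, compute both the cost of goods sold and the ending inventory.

COGS = $16,207.70; ending inventory = $3,826.00

Sep 4, 154 sold [LIFO — newest first]: 154 @ $24.80 = $3,819.20
Sep 7, 365 sold [LIFO — newest first]: 355 @ $26.10 + 10 @ $24.80 = $9,513.50
Sep 11, 125 sold [LIFO — newest first]: 125 @ $23.00 = $2,875.00
Total COGS = $3,819.20 + $9,513.50 + $2,875.00 = $16,207.70
Ending inventory: 52 @ $22.25 + 90 @ $24.80 + 19 @ $23.00 = $3,826.00
Check: goods available $20,033.70 = COGS $16,207.70 + ending $3,826.00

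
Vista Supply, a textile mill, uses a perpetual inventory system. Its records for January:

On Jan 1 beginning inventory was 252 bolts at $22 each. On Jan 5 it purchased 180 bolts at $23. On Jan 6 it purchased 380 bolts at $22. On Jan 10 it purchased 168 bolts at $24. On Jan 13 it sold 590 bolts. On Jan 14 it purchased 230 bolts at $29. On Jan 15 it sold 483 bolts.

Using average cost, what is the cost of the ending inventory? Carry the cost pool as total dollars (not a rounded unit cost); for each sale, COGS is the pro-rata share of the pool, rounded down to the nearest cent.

After Jan 1: 252 on hand, pool $5,544.00 (≈ $22.0000 each)
After Jan 5: 432 on hand, pool $9,684.00 (≈ $22.4167 each)
After Jan 6: 812 on hand, pool $18,044.00 (≈ $22.2217 each)
After Jan 10: 980 on hand, pool $22,076.00 (≈ $22.5265 each)
Jan 13, sell 590: 590/980 × $22,076.00 → $13,290.65
After Jan 14: 620 on hand, pool $15,455.35 (≈ $24.9280 each)
Jan 15, sell 483: 483/620 × $15,455.35 → $12,040.21
Total COGS = $13,290.65 + $12,040.21 = $25,330.86
Ending inventory (cost pool remaining) = $3,415.14
Check: goods available $28,746.00 = COGS $25,330.86 + ending $3,415.14

Ending inventory = $3,415.14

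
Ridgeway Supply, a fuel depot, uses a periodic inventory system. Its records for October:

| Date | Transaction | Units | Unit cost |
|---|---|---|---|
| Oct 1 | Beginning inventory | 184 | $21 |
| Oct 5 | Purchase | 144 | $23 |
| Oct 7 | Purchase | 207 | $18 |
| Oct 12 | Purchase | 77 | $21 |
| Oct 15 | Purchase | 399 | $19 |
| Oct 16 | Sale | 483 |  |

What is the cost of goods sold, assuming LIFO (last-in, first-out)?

COGS = $9,324

Oct 16, 483 sold [LIFO — newest first]: 399 @ $19 + 77 @ $21 + 7 @ $18 = $9,324
Ending inventory: 184 @ $21 + 144 @ $23 + 200 @ $18 = $10,776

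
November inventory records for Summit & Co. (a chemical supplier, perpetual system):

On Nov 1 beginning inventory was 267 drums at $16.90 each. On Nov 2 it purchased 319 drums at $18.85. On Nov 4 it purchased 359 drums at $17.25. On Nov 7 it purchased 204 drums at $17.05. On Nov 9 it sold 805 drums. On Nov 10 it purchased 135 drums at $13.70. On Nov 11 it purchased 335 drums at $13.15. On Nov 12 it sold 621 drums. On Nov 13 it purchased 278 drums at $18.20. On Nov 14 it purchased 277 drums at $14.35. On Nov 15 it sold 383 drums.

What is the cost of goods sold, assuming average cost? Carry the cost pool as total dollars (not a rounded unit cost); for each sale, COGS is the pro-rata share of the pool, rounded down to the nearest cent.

COGS = $29,653.88

After Nov 1: 267 on hand, pool $4,512.30 (≈ $16.9000 each)
After Nov 2: 586 on hand, pool $10,525.45 (≈ $17.9615 each)
After Nov 4: 945 on hand, pool $16,718.20 (≈ $17.6912 each)
After Nov 7: 1149 on hand, pool $20,196.40 (≈ $17.5774 each)
Nov 9, sell 805: 805/1149 × $20,196.40 → $14,149.78
After Nov 10: 479 on hand, pool $7,896.12 (≈ $16.4846 each)
After Nov 11: 814 on hand, pool $12,301.37 (≈ $15.1122 each)
Nov 12, sell 621: 621/814 × $12,301.37 → $9,384.70
After Nov 13: 471 on hand, pool $7,976.27 (≈ $16.9348 each)
After Nov 14: 748 on hand, pool $11,951.22 (≈ $15.9776 each)
Nov 15, sell 383: 383/748 × $11,951.22 → $6,119.40
Total COGS = $14,149.78 + $9,384.70 + $6,119.40 = $29,653.88
Ending inventory (cost pool remaining) = $5,831.82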